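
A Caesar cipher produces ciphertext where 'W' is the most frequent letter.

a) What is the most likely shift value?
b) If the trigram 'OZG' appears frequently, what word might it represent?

Step 1: In English, 'E' is the most frequent letter (12.7%).
Step 2: The most frequent ciphertext letter is 'W' (position 22).
Step 3: Shift = (22 - 4) mod 26 = 18.
Step 4: Decrypt 'OZG' by shifting back 18:
  O -> W
  Z -> H
  G -> O
Step 5: 'OZG' decrypts to 'WHO'.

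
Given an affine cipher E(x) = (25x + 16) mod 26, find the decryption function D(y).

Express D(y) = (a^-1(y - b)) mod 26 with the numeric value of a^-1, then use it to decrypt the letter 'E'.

Step 1: Find a^-1, the modular inverse of 25 mod 26.
Step 2: We need 25 * a^-1 = 1 (mod 26).
Step 3: 25 * 25 = 625 = 24 * 26 + 1, so a^-1 = 25.
Step 4: D(y) = 25(y - 16) mod 26.
Step 5: Apply to 'E' (y = 4): D(4) = 25 * (4 - 16) mod 26 = 25 * -12 mod 26 = 12 -> 'M'.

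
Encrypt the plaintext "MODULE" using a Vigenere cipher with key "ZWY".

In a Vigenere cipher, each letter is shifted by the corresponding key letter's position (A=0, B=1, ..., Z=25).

Step 1: Repeat key to match plaintext length:
  Plaintext: MODULE
  Key:       ZWYZWY
Step 2: Encrypt each letter:
  M(12) + Z(25) = (12+25) mod 26 = 11 = L
  O(14) + W(22) = (14+22) mod 26 = 10 = K
  D(3) + Y(24) = (3+24) mod 26 = 1 = B
  U(20) + Z(25) = (20+25) mod 26 = 19 = T
  L(11) + W(22) = (11+22) mod 26 = 7 = H
  E(4) + Y(24) = (4+24) mod 26 = 2 = C
Ciphertext: LKBTHC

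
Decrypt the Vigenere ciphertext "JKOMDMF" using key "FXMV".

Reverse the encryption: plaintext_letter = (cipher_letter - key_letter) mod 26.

Step 1: Extend key: FXMVFXM
Step 2: Decrypt each letter (c - k) mod 26:
  J(9) - F(5) = (9-5) mod 26 = 4 = E
  K(10) - X(23) = (10-23) mod 26 = 13 = N
  O(14) - M(12) = (14-12) mod 26 = 2 = C
  M(12) - V(21) = (12-21) mod 26 = 17 = R
  D(3) - F(5) = (3-5) mod 26 = 24 = Y
  M(12) - X(23) = (12-23) mod 26 = 15 = P
  F(5) - M(12) = (5-12) mod 26 = 19 = T
Plaintext: ENCRYPT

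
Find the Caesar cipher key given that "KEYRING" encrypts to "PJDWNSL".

Step 1: Compare first letters: K (position 10) -> P (position 15).
Step 2: Shift = (15 - 10) mod 26 = 5.
The shift value is 5.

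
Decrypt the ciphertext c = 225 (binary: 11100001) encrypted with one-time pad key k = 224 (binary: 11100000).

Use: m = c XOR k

Step 1: XOR ciphertext with key:
  Ciphertext: 11100001
  Key:        11100000
  XOR:        00000001
Step 2: Plaintext = 00000001 = 1 in decimal.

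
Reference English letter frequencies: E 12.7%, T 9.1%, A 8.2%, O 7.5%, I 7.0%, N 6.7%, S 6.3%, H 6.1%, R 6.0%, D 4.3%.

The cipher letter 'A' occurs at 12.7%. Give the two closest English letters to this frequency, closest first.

Step 1: Observed frequency of 'A' is 12.7%.
Step 2: Compute distances to each reference frequency and sort:
  E (12.7%): difference = 0.0% <-- BEST
  T (9.1%): difference = 3.6% <-- RUNNER-UP
  A (8.2%): difference = 4.5%
  O (7.5%): difference = 5.2%
  I (7.0%): difference = 5.7%
Step 3: Most likely is 'E' (12.7%, diff 0.0%); second most likely is 'T' (9.1%, diff 3.6%).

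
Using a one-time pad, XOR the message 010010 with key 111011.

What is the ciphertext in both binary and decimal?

Step 1: Write out the XOR operation bit by bit:
  Message: 010010
  Key:     111011
  XOR:     101001
Step 2: Convert to decimal: 101001 = 41.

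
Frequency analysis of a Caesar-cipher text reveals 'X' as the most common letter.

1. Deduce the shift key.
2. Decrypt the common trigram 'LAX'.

Step 1: In English, 'E' is the most frequent letter (12.7%).
Step 2: The most frequent ciphertext letter is 'X' (position 23).
Step 3: Shift = (23 - 4) mod 26 = 19.
Step 4: Decrypt 'LAX' by shifting back 19:
  L -> S
  A -> H
  X -> E
Step 5: 'LAX' decrypts to 'SHE'.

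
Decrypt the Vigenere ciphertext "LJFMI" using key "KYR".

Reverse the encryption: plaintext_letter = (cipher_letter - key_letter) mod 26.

Step 1: Extend key: KYRKY
Step 2: Decrypt each letter (c - k) mod 26:
  L(11) - K(10) = (11-10) mod 26 = 1 = B
  J(9) - Y(24) = (9-24) mod 26 = 11 = L
  F(5) - R(17) = (5-17) mod 26 = 14 = O
  M(12) - K(10) = (12-10) mod 26 = 2 = C
  I(8) - Y(24) = (8-24) mod 26 = 10 = K
Plaintext: BLOCK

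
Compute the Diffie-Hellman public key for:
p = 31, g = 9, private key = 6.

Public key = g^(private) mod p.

Step 1: A = g^a mod p = 9^6 mod 31.
  9^1 mod 31 = 9
  9^2 mod 31 = (9 * 9) mod 31 = 19
  9^3 mod 31 = (19 * 9) mod 31 = 16
  9^4 mod 31 = (16 * 9) mod 31 = 20
  9^5 mod 31 = (20 * 9) mod 31 = 25
  9^6 mod 31 = (25 * 9) mod 31 = 8
Result: A = 8.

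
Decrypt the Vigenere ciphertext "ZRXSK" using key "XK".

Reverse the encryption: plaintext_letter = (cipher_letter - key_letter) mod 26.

Step 1: Extend key: XKXKX
Step 2: Decrypt each letter (c - k) mod 26:
  Z(25) - X(23) = (25-23) mod 26 = 2 = C
  R(17) - K(10) = (17-10) mod 26 = 7 = H
  X(23) - X(23) = (23-23) mod 26 = 0 = A
  S(18) - K(10) = (18-10) mod 26 = 8 = I
  K(10) - X(23) = (10-23) mod 26 = 13 = N
Plaintext: CHAIN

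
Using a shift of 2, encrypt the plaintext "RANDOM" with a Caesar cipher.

Step 1: For each letter, shift forward by 2 positions (mod 26).
  R (position 17) -> position (17+2) mod 26 = 19 -> T
  A (position 0) -> position (0+2) mod 26 = 2 -> C
  N (position 13) -> position (13+2) mod 26 = 15 -> P
  D (position 3) -> position (3+2) mod 26 = 5 -> F
  O (position 14) -> position (14+2) mod 26 = 16 -> Q
  M (position 12) -> position (12+2) mod 26 = 14 -> O
Result: TCPFQO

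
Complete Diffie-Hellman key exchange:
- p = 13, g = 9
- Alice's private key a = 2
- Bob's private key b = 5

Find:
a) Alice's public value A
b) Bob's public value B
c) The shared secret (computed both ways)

Step 1: A = g^a mod p = 9^2 mod 13 = 3.
Step 2: B = g^b mod p = 9^5 mod 13 = 3.
Step 3: Alice computes s = B^a mod p = 3^2 mod 13 = 9.
Step 4: Bob computes s = A^b mod p = 3^5 mod 13 = 9.
Both sides agree: shared secret = 9.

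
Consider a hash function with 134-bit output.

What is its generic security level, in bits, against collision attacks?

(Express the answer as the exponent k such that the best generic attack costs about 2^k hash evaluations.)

Step 1: The hash has a 134-bit output.
Step 2: Collision resistance means it should be infeasible to find any x != y with h(x) = h(y).
By the birthday bound, a generic collision search succeeds after about sqrt(2^134) = 2^(134/2) = 2^67 evaluations.
Step 3: Security level = 67 bits.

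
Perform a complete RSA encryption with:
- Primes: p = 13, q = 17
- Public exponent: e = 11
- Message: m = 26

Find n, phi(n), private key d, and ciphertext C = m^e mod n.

Step 1: n = 13 * 17 = 221.
Step 2: phi(n) = (13-1)(17-1) = 12 * 16 = 192.
Step 3: Find d = 11^(-1) mod 192 = 35.
  Verify: 11 * 35 = 385 = 1 (mod 192).
Step 4: C = 26^11 mod 221 = 117.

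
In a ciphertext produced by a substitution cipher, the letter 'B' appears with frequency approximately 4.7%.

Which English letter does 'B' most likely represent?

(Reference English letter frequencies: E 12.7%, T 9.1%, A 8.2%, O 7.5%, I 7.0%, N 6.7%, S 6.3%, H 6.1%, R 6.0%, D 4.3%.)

Step 1: The observed frequency is 4.7%.
Step 2: Compare with English frequencies:
  E: 12.7% (difference: 8.0%)
  T: 9.1% (difference: 4.4%)
  A: 8.2% (difference: 3.5%)
  O: 7.5% (difference: 2.8%)
  I: 7.0% (difference: 2.3%)
  N: 6.7% (difference: 2.0%)
  S: 6.3% (difference: 1.6%)
  H: 6.1% (difference: 1.4%)
  R: 6.0% (difference: 1.3%)
  D: 4.3% (difference: 0.4%) <-- closest
Step 3: 'B' most likely represents 'D' (frequency 4.3%).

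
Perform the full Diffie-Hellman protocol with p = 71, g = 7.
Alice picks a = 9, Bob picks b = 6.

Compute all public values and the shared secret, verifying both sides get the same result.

Step 1: A = g^a mod p = 7^9 mod 71 = 47.
Step 2: B = g^b mod p = 7^6 mod 71 = 2.
Step 3: Alice computes s = B^a mod p = 2^9 mod 71 = 15.
Step 4: Bob computes s = A^b mod p = 47^6 mod 71 = 15.
Both sides agree: shared secret = 15.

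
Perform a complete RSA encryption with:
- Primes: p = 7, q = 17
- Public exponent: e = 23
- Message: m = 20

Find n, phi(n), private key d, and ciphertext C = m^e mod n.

Step 1: n = 7 * 17 = 119.
Step 2: phi(n) = (7-1)(17-1) = 6 * 16 = 96.
Step 3: Find d = 23^(-1) mod 96 = 71.
  Verify: 23 * 71 = 1633 = 1 (mod 96).
Step 4: C = 20^23 mod 119 = 62.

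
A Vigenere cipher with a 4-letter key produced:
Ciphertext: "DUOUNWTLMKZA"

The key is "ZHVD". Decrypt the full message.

Step 1: Key 'ZHVD' has length 4. Extended key: ZHVDZHVDZHVD
Step 2: Decrypt each position:
  D(3) - Z(25) = 4 = E
  U(20) - H(7) = 13 = N
  O(14) - V(21) = 19 = T
  U(20) - D(3) = 17 = R
  N(13) - Z(25) = 14 = O
  W(22) - H(7) = 15 = P
  T(19) - V(21) = 24 = Y
  L(11) - D(3) = 8 = I
  M(12) - Z(25) = 13 = N
  K(10) - H(7) = 3 = D
  Z(25) - V(21) = 4 = E
  A(0) - D(3) = 23 = X
Plaintext: ENTROPYINDEX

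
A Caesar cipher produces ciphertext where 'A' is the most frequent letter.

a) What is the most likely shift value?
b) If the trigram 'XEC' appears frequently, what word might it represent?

Step 1: In English, 'E' is the most frequent letter (12.7%).
Step 2: The most frequent ciphertext letter is 'A' (position 0).
Step 3: Shift = (0 - 4) mod 26 = 22.
Step 4: Decrypt 'XEC' by shifting back 22:
  X -> B
  E -> I
  C -> G
Step 5: 'XEC' decrypts to 'BIG'.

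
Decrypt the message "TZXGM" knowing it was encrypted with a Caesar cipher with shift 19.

Step 1: Reverse the shift by subtracting 19 from each letter position.
  T (position 19) -> position (19-19) mod 26 = 0 -> A
  Z (position 25) -> position (25-19) mod 26 = 6 -> G
  X (position 23) -> position (23-19) mod 26 = 4 -> E
  G (position 6) -> position (6-19) mod 26 = 13 -> N
  M (position 12) -> position (12-19) mod 26 = 19 -> T
Decrypted message: AGENT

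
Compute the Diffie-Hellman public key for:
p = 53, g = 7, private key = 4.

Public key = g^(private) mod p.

Step 1: A = g^a mod p = 7^4 mod 53.
  7^1 mod 53 = 7
  7^2 mod 53 = (7 * 7) mod 53 = 49
  7^3 mod 53 = (49 * 7) mod 53 = 25
  7^4 mod 53 = (25 * 7) mod 53 = 16
Result: A = 16.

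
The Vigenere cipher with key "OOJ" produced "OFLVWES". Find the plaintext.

Step 1: Extend key: OOJOOJO
Step 2: Decrypt each letter (c - k) mod 26:
  O(14) - O(14) = (14-14) mod 26 = 0 = A
  F(5) - O(14) = (5-14) mod 26 = 17 = R
  L(11) - J(9) = (11-9) mod 26 = 2 = C
  V(21) - O(14) = (21-14) mod 26 = 7 = H
  W(22) - O(14) = (22-14) mod 26 = 8 = I
  E(4) - J(9) = (4-9) mod 26 = 21 = V
  S(18) - O(14) = (18-14) mod 26 = 4 = E
Plaintext: ARCHIVE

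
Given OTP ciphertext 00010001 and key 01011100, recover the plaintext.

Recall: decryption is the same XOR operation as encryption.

Step 1: XOR ciphertext with key:
  Ciphertext: 00010001
  Key:        01011100
  XOR:        01001101
Step 2: Plaintext = 01001101 = 77 in decimal.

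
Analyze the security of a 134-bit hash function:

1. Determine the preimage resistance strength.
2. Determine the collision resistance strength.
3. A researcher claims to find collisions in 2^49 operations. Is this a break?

Step 1: Preimage resistance requires brute-force of 2^134 operations.
Step 2: Collision resistance (birthday bound) = 2^(134/2) = 2^67.
Step 3: The claimed attack costs 2^49 operations.
Step 4: Since 2^49 < 2^67, the claimed attack beats the generic birthday bound, so collision resistance is broken.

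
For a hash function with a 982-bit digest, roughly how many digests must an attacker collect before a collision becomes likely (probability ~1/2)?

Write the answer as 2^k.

Step 1: The birthday paradox gives collision probability ~50% after sqrt(2^n) = 2^(n/2) hashes.
Step 2: For 982-bit output: 2^(982/2) = 2^491.
Step 3: Approximately 2^491 hash computations needed.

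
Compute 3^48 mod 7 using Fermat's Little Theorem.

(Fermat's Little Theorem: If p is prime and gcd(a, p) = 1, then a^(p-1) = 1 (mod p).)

Step 1: Since 7 is prime, by Fermat's Little Theorem: 3^6 = 1 (mod 7).
Step 2: Reduce exponent: 48 mod 6 = 0.
Step 3: So 3^48 = 3^0 (mod 7).
Step 4: 3^0 mod 7 = 1.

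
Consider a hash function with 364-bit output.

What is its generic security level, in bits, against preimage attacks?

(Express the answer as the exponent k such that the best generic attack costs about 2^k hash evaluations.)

Step 1: The hash has a 364-bit output.
Step 2: Preimage resistance means: given a digest h(x), it should be infeasible to find any input that hashes to it.
With a 364-bit output there are 2^364 possible digests, so a generic brute-force preimage search costs about 2^364 evaluations.
Step 3: Security level = 364 bits.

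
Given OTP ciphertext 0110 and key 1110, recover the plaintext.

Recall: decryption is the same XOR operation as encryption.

Step 1: XOR ciphertext with key:
  Ciphertext: 0110
  Key:        1110
  XOR:        1000
Step 2: Plaintext = 1000 = 8 in decimal.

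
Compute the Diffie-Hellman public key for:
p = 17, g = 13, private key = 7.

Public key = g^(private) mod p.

Step 1: A = g^a mod p = 13^7 mod 17.
  13^1 mod 17 = 13
  13^2 mod 17 = (13 * 13) mod 17 = 16
  13^3 mod 17 = (16 * 13) mod 17 = 4
  13^4 mod 17 = (4 * 13) mod 17 = 1
  13^5 mod 17 = (1 * 13) mod 17 = 13
  13^6 mod 17 = (13 * 13) mod 17 = 16
  13^7 mod 17 = (16 * 13) mod 17 = 4
Result: A = 4.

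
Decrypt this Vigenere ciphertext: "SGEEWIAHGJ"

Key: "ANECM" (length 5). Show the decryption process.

Step 1: Key 'ANECM' has length 5. Extended key: ANECMANECM
Step 2: Decrypt each position:
  S(18) - A(0) = 18 = S
  G(6) - N(13) = 19 = T
  E(4) - E(4) = 0 = A
  E(4) - C(2) = 2 = C
  W(22) - M(12) = 10 = K
  I(8) - A(0) = 8 = I
  A(0) - N(13) = 13 = N
  H(7) - E(4) = 3 = D
  G(6) - C(2) = 4 = E
  J(9) - M(12) = 23 = X
Plaintext: STACKINDEX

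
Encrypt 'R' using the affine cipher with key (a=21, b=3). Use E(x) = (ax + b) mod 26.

Step 1: Convert 'R' to number: x = 17.
Step 2: E(17) = (21 * 17 + 3) mod 26 = 360 mod 26 = 22.
Step 3: Convert 22 back to letter: W.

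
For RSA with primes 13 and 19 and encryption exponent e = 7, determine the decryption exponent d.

Step 1: n = 13 * 19 = 247.
Step 2: phi(n) = 12 * 18 = 216.
Step 3: Find d such that 7 * d = 1 (mod 216).
Step 4: d = 7^(-1) mod 216 = 31.
Verification: 7 * 31 = 217 = 1 * 216 + 1.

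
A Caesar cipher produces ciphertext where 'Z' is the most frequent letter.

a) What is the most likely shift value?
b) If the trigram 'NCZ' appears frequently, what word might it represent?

Step 1: In English, 'E' is the most frequent letter (12.7%).
Step 2: The most frequent ciphertext letter is 'Z' (position 25).
Step 3: Shift = (25 - 4) mod 26 = 21.
Step 4: Decrypt 'NCZ' by shifting back 21:
  N -> S
  C -> H
  Z -> E
Step 5: 'NCZ' decrypts to 'SHE'.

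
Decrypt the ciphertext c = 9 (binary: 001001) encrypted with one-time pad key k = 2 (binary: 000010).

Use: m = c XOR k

Step 1: XOR ciphertext with key:
  Ciphertext: 001001
  Key:        000010
  XOR:        001011
Step 2: Plaintext = 001011 = 11 in decimal.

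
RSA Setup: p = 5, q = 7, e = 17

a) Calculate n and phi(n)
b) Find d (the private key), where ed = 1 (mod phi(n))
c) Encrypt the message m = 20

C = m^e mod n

Step 1: n = 5 * 7 = 35.
Step 2: phi(n) = (5-1)(7-1) = 4 * 6 = 24.
Step 3: Find d = 17^(-1) mod 24 = 17.
  Verify: 17 * 17 = 289 = 1 (mod 24).
Step 4: C = 20^17 mod 35 = 20.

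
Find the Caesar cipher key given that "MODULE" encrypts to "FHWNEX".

Step 1: Compare first letters: M (position 12) -> F (position 5).
Step 2: Shift = (5 - 12) mod 26 = 19.
The shift value is 19.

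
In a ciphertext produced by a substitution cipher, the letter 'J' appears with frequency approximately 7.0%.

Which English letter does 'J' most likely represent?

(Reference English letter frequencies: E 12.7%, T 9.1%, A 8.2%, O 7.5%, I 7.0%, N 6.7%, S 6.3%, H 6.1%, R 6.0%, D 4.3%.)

Step 1: The observed frequency is 7.0%.
Step 2: Compare with English frequencies:
  E: 12.7% (difference: 5.7%)
  T: 9.1% (difference: 2.1%)
  A: 8.2% (difference: 1.2%)
  O: 7.5% (difference: 0.5%)
  I: 7.0% (difference: 0.0%) <-- closest
  N: 6.7% (difference: 0.3%)
  S: 6.3% (difference: 0.7%)
  H: 6.1% (difference: 0.9%)
  R: 6.0% (difference: 1.0%)
  D: 4.3% (difference: 2.7%)
Step 3: 'J' most likely represents 'I' (frequency 7.0%).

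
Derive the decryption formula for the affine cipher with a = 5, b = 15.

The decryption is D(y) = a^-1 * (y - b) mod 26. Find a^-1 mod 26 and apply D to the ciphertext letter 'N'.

Step 1: Find a^-1, the modular inverse of 5 mod 26.
Step 2: We need 5 * a^-1 = 1 (mod 26).
Step 3: 5 * 21 = 105 = 4 * 26 + 1, so a^-1 = 21.
Step 4: D(y) = 21(y - 15) mod 26.
Step 5: Apply to 'N' (y = 13): D(13) = 21 * (13 - 15) mod 26 = 21 * -2 mod 26 = 10 -> 'K'.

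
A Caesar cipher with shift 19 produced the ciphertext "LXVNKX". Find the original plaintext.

Step 1: Reverse the shift by subtracting 19 from each letter position.
  L (position 11) -> position (11-19) mod 26 = 18 -> S
  X (position 23) -> position (23-19) mod 26 = 4 -> E
  V (position 21) -> position (21-19) mod 26 = 2 -> C
  N (position 13) -> position (13-19) mod 26 = 20 -> U
  K (position 10) -> position (10-19) mod 26 = 17 -> R
  X (position 23) -> position (23-19) mod 26 = 4 -> E
Decrypted message: SECURE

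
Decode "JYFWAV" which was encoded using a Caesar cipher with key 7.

Step 1: Reverse the shift by subtracting 7 from each letter position.
  J (position 9) -> position (9-7) mod 26 = 2 -> C
  Y (position 24) -> position (24-7) mod 26 = 17 -> R
  F (position 5) -> position (5-7) mod 26 = 24 -> Y
  W (position 22) -> position (22-7) mod 26 = 15 -> P
  A (position 0) -> position (0-7) mod 26 = 19 -> T
  V (position 21) -> position (21-7) mod 26 = 14 -> O
Decrypted message: CRYPTO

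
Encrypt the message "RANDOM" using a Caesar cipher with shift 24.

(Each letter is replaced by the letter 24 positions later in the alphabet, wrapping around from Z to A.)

Step 1: For each letter, shift forward by 24 positions (mod 26).
  R (position 17) -> position (17+24) mod 26 = 15 -> P
  A (position 0) -> position (0+24) mod 26 = 24 -> Y
  N (position 13) -> position (13+24) mod 26 = 11 -> L
  D (position 3) -> position (3+24) mod 26 = 1 -> B
  O (position 14) -> position (14+24) mod 26 = 12 -> M
  M (position 12) -> position (12+24) mod 26 = 10 -> K
Result: PYLBMK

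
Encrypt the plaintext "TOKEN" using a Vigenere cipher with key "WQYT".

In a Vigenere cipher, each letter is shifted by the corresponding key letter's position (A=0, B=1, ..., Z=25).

Step 1: Repeat key to match plaintext length:
  Plaintext: TOKEN
  Key:       WQYTW
Step 2: Encrypt each letter:
  T(19) + W(22) = (19+22) mod 26 = 15 = P
  O(14) + Q(16) = (14+16) mod 26 = 4 = E
  K(10) + Y(24) = (10+24) mod 26 = 8 = I
  E(4) + T(19) = (4+19) mod 26 = 23 = X
  N(13) + W(22) = (13+22) mod 26 = 9 = J
Ciphertext: PEIXJ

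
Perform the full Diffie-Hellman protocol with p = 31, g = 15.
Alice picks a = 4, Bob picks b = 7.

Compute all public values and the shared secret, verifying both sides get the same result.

Step 1: A = g^a mod p = 15^4 mod 31 = 2.
Step 2: B = g^b mod p = 15^7 mod 31 = 23.
Step 3: Alice computes s = B^a mod p = 23^4 mod 31 = 4.
Step 4: Bob computes s = A^b mod p = 2^7 mod 31 = 4.
Both sides agree: shared secret = 4.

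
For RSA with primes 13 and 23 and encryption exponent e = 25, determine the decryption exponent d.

Step 1: n = 13 * 23 = 299.
Step 2: phi(n) = 12 * 22 = 264.
Step 3: Find d such that 25 * d = 1 (mod 264).
Step 4: d = 25^(-1) mod 264 = 169.
Verification: 25 * 169 = 4225 = 16 * 264 + 1.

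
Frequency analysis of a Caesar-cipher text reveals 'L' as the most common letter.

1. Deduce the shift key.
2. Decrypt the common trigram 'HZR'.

Step 1: In English, 'E' is the most frequent letter (12.7%).
Step 2: The most frequent ciphertext letter is 'L' (position 11).
Step 3: Shift = (11 - 4) mod 26 = 7.
Step 4: Decrypt 'HZR' by shifting back 7:
  H -> A
  Z -> S
  R -> K
Step 5: 'HZR' decrypts to 'ASK'.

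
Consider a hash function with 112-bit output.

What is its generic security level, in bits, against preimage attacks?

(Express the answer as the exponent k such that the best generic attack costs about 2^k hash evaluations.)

Step 1: The hash has a 112-bit output.
Step 2: Preimage resistance means: given a digest h(x), it should be infeasible to find any input that hashes to it.
With a 112-bit output there are 2^112 possible digests, so a generic brute-force preimage search costs about 2^112 evaluations.
Step 3: Security level = 112 bits.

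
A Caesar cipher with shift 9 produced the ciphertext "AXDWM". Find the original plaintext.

Step 1: Reverse the shift by subtracting 9 from each letter position.
  A (position 0) -> position (0-9) mod 26 = 17 -> R
  X (position 23) -> position (23-9) mod 26 = 14 -> O
  D (position 3) -> position (3-9) mod 26 = 20 -> U
  W (position 22) -> position (22-9) mod 26 = 13 -> N
  M (position 12) -> position (12-9) mod 26 = 3 -> D
Decrypted message: ROUND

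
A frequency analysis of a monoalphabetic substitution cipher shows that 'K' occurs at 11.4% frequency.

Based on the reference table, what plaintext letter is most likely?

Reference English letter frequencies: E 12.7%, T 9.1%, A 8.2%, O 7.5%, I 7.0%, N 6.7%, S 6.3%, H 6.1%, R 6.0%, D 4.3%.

Step 1: The observed frequency is 11.4%.
Step 2: Compare with English frequencies:
  E: 12.7% (difference: 1.3%) <-- closest
  T: 9.1% (difference: 2.3%)
  A: 8.2% (difference: 3.2%)
  O: 7.5% (difference: 3.9%)
  I: 7.0% (difference: 4.4%)
  N: 6.7% (difference: 4.7%)
  S: 6.3% (difference: 5.1%)
  H: 6.1% (difference: 5.3%)
  R: 6.0% (difference: 5.4%)
  D: 4.3% (difference: 7.1%)
Step 3: 'K' most likely represents 'E' (frequency 12.7%).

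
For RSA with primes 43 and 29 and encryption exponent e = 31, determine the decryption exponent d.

Step 1: n = 43 * 29 = 1247.
Step 2: phi(n) = 42 * 28 = 1176.
Step 3: Find d such that 31 * d = 1 (mod 1176).
Step 4: d = 31^(-1) mod 1176 = 607.
Verification: 31 * 607 = 18817 = 16 * 1176 + 1.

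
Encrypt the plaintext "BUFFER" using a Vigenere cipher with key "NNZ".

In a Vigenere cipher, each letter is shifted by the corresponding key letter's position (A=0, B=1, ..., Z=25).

Step 1: Repeat key to match plaintext length:
  Plaintext: BUFFER
  Key:       NNZNNZ
Step 2: Encrypt each letter:
  B(1) + N(13) = (1+13) mod 26 = 14 = O
  U(20) + N(13) = (20+13) mod 26 = 7 = H
  F(5) + Z(25) = (5+25) mod 26 = 4 = E
  F(5) + N(13) = (5+13) mod 26 = 18 = S
  E(4) + N(13) = (4+13) mod 26 = 17 = R
  R(17) + Z(25) = (17+25) mod 26 = 16 = Q
Ciphertext: OHESRQ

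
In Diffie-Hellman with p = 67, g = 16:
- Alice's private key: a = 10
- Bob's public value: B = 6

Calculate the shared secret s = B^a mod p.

Step 1: s = B^a mod p = 6^10 mod 67.
  6^1 mod 67 = 6
  6^2 mod 67 = (6 * 6) mod 67 = 36
  6^3 mod 67 = (36 * 6) mod 67 = 15
  6^4 mod 67 = (15 * 6) mod 67 = 23
  6^5 mod 67 = (23 * 6) mod 67 = 4
  6^6 mod 67 = (4 * 6) mod 67 = 24
  6^7 mod 67 = (24 * 6) mod 67 = 10
  6^8 mod 67 = (10 * 6) mod 67 = 60
  6^9 mod 67 = (60 * 6) mod 67 = 25
  6^10 mod 67 = (25 * 6) mod 67 = 16
Result: shared secret = 16.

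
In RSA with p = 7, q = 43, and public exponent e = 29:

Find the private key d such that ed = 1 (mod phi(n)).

Step 1: n = 7 * 43 = 301.
Step 2: phi(n) = 6 * 42 = 252.
Step 3: Find d such that 29 * d = 1 (mod 252).
Step 4: d = 29^(-1) mod 252 = 113.
Verification: 29 * 113 = 3277 = 13 * 252 + 1.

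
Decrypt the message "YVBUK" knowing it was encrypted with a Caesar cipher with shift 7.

Step 1: Reverse the shift by subtracting 7 from each letter position.
  Y (position 24) -> position (24-7) mod 26 = 17 -> R
  V (position 21) -> position (21-7) mod 26 = 14 -> O
  B (position 1) -> position (1-7) mod 26 = 20 -> U
  U (position 20) -> position (20-7) mod 26 = 13 -> N
  K (position 10) -> position (10-7) mod 26 = 3 -> D
Decrypted message: ROUND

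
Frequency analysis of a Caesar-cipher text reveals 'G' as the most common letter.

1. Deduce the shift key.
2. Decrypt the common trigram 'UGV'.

Step 1: In English, 'E' is the most frequent letter (12.7%).
Step 2: The most frequent ciphertext letter is 'G' (position 6).
Step 3: Shift = (6 - 4) mod 26 = 2.
Step 4: Decrypt 'UGV' by shifting back 2:
  U -> S
  G -> E
  V -> T
Step 5: 'UGV' decrypts to 'SET'.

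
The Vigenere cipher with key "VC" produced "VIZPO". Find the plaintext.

Step 1: Extend key: VCVCV
Step 2: Decrypt each letter (c - k) mod 26:
  V(21) - V(21) = (21-21) mod 26 = 0 = A
  I(8) - C(2) = (8-2) mod 26 = 6 = G
  Z(25) - V(21) = (25-21) mod 26 = 4 = E
  P(15) - C(2) = (15-2) mod 26 = 13 = N
  O(14) - V(21) = (14-21) mod 26 = 19 = T
Plaintext: AGENT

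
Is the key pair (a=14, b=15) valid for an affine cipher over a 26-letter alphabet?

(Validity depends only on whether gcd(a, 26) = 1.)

Step 1: Compute gcd(14, 26).
Step 2: gcd(14, 26) = 2.
Since gcd = 2 != 1, 14 shares a common factor with 26, so it cannot be used.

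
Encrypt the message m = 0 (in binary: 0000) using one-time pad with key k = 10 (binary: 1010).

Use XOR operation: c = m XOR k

Step 1: Write out the XOR operation bit by bit:
  Message: 0000
  Key:     1010
  XOR:     1010
Step 2: Convert to decimal: 1010 = 10.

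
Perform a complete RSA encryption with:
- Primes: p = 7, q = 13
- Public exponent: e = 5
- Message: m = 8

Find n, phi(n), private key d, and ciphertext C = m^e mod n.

Step 1: n = 7 * 13 = 91.
Step 2: phi(n) = (7-1)(13-1) = 6 * 12 = 72.
Step 3: Find d = 5^(-1) mod 72 = 29.
  Verify: 5 * 29 = 145 = 1 (mod 72).
Step 4: C = 8^5 mod 91 = 8.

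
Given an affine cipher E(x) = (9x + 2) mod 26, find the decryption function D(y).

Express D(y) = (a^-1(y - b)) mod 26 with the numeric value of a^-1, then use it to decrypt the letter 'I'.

Step 1: Find a^-1, the modular inverse of 9 mod 26.
Step 2: We need 9 * a^-1 = 1 (mod 26).
Step 3: 9 * 3 = 27 = 1 * 26 + 1, so a^-1 = 3.
Step 4: D(y) = 3(y - 2) mod 26.
Step 5: Apply to 'I' (y = 8): D(8) = 3 * (8 - 2) mod 26 = 3 * 6 mod 26 = 18 -> 'S'.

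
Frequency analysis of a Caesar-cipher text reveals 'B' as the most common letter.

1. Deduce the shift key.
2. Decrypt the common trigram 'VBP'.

Step 1: In English, 'E' is the most frequent letter (12.7%).
Step 2: The most frequent ciphertext letter is 'B' (position 1).
Step 3: Shift = (1 - 4) mod 26 = 23.
Step 4: Decrypt 'VBP' by shifting back 23:
  V -> Y
  B -> E
  P -> S
Step 5: 'VBP' decrypts to 'YES'.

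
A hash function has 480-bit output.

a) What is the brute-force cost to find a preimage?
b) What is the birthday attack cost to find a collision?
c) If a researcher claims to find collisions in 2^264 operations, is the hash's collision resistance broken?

Step 1: Preimage resistance requires brute-force of 2^480 operations.
Step 2: Collision resistance (birthday bound) = 2^(480/2) = 2^240.
Step 3: The claimed attack costs 2^264 operations.
Step 4: Since 2^264 >= 2^240, the claimed attack is no faster than the generic birthday attack, so this does not break collision resistance.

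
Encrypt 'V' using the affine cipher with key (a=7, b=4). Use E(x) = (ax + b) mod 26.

Step 1: Convert 'V' to number: x = 21.
Step 2: E(21) = (7 * 21 + 4) mod 26 = 151 mod 26 = 21.
Step 3: Convert 21 back to letter: V.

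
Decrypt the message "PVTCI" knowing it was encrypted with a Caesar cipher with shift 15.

Step 1: Reverse the shift by subtracting 15 from each letter position.
  P (position 15) -> position (15-15) mod 26 = 0 -> A
  V (position 21) -> position (21-15) mod 26 = 6 -> G
  T (position 19) -> position (19-15) mod 26 = 4 -> E
  C (position 2) -> position (2-15) mod 26 = 13 -> N
  I (position 8) -> position (8-15) mod 26 = 19 -> T
Decrypted message: AGENT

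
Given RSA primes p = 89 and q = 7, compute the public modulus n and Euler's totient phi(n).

Step 1: n = p * q = 89 * 7 = 623.
Step 2: phi(n) = (p-1)(q-1) = 88 * 6 = 528.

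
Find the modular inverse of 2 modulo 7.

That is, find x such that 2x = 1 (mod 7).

Step 1: We need x such that 2 * x = 1 (mod 7).
Step 2: Using the extended Euclidean algorithm or trial:
  2 * 4 = 8 = 1 * 7 + 1.
Step 3: Since 8 mod 7 = 1, the inverse is x = 4.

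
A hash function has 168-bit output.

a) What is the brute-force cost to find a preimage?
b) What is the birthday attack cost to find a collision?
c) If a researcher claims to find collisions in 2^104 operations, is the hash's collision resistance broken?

Step 1: Preimage resistance requires brute-force of 2^168 operations.
Step 2: Collision resistance (birthday bound) = 2^(168/2) = 2^84.
Step 3: The claimed attack costs 2^104 operations.
Step 4: Since 2^104 >= 2^84, the claimed attack is no faster than the generic birthday attack, so this does not break collision resistance.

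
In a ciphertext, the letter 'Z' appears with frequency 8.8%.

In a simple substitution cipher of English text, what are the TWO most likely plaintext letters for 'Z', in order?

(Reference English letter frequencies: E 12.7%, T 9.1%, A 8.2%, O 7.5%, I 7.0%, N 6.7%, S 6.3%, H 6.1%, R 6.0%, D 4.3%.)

Step 1: Observed frequency of 'Z' is 8.8%.
Step 2: Compute distances to each reference frequency and sort:
  T (9.1%): difference = 0.3% <-- BEST
  A (8.2%): difference = 0.6% <-- RUNNER-UP
  O (7.5%): difference = 1.3%
  I (7.0%): difference = 1.8%
  N (6.7%): difference = 2.1%
Step 3: Most likely is 'T' (9.1%, diff 0.3%); second most likely is 'A' (8.2%, diff 0.6%).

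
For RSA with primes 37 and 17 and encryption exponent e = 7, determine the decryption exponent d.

Step 1: n = 37 * 17 = 629.
Step 2: phi(n) = 36 * 16 = 576.
Step 3: Find d such that 7 * d = 1 (mod 576).
Step 4: d = 7^(-1) mod 576 = 247.
Verification: 7 * 247 = 1729 = 3 * 576 + 1.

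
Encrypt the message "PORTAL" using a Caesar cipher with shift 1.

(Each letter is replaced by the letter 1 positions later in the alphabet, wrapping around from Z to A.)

Step 1: For each letter, shift forward by 1 positions (mod 26).
  P (position 15) -> position (15+1) mod 26 = 16 -> Q
  O (position 14) -> position (14+1) mod 26 = 15 -> P
  R (position 17) -> position (17+1) mod 26 = 18 -> S
  T (position 19) -> position (19+1) mod 26 = 20 -> U
  A (position 0) -> position (0+1) mod 26 = 1 -> B
  L (position 11) -> position (11+1) mod 26 = 12 -> M
Result: QPSUBM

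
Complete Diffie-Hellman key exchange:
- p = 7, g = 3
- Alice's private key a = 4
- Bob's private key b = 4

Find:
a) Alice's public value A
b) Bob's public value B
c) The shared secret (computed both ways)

Step 1: A = g^a mod p = 3^4 mod 7 = 4.
Step 2: B = g^b mod p = 3^4 mod 7 = 4.
Step 3: Alice computes s = B^a mod p = 4^4 mod 7 = 4.
Step 4: Bob computes s = A^b mod p = 4^4 mod 7 = 4.
Both sides agree: shared secret = 4.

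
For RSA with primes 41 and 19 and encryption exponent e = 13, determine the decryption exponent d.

Step 1: n = 41 * 19 = 779.
Step 2: phi(n) = 40 * 18 = 720.
Step 3: Find d such that 13 * d = 1 (mod 720).
Step 4: d = 13^(-1) mod 720 = 277.
Verification: 13 * 277 = 3601 = 5 * 720 + 1.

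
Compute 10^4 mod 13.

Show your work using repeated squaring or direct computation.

Step 1: Compute 10^4 mod 13 step by step, reducing modulo 13 at each step.
  10^1 mod 13 = 10
  10^2 mod 13 = (10 * 10) mod 13 = 9
  10^3 mod 13 = (9 * 10) mod 13 = 12
  10^4 mod 13 = (12 * 10) mod 13 = 3
Step 2: Result = 3.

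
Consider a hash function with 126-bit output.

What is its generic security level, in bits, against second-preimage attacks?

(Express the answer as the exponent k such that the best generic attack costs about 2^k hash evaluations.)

Step 1: The hash has a 126-bit output.
Step 2: Second-preimage resistance means: given a specific input x, it should be infeasible to find a different y with h(y) = h(x).
With a 126-bit output, a generic search for a second preimage costs about 2^126 evaluations (each trial matches the fixed target with probability 2^-126).
Step 3: Security level = 126 bits.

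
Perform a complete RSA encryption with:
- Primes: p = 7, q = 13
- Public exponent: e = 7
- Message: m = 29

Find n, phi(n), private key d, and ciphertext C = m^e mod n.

Step 1: n = 7 * 13 = 91.
Step 2: phi(n) = (7-1)(13-1) = 6 * 12 = 72.
Step 3: Find d = 7^(-1) mod 72 = 31.
  Verify: 7 * 31 = 217 = 1 (mod 72).
Step 4: C = 29^7 mod 91 = 29.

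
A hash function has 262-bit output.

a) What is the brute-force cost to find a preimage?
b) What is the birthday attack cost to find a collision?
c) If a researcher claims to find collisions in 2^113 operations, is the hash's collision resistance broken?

Step 1: Preimage resistance requires brute-force of 2^262 operations.
Step 2: Collision resistance (birthday bound) = 2^(262/2) = 2^131.
Step 3: The claimed attack costs 2^113 operations.
Step 4: Since 2^113 < 2^131, the claimed attack beats the generic birthday bound, so collision resistance is broken.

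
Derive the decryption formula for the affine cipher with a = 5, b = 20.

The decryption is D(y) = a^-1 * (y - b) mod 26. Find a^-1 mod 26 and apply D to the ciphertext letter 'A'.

Step 1: Find a^-1, the modular inverse of 5 mod 26.
Step 2: We need 5 * a^-1 = 1 (mod 26).
Step 3: 5 * 21 = 105 = 4 * 26 + 1, so a^-1 = 21.
Step 4: D(y) = 21(y - 20) mod 26.
Step 5: Apply to 'A' (y = 0): D(0) = 21 * (0 - 20) mod 26 = 21 * -20 mod 26 = 22 -> 'W'.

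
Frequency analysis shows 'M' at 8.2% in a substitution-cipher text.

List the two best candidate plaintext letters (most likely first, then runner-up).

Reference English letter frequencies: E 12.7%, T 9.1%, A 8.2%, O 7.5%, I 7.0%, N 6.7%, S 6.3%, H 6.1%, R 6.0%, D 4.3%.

Step 1: Observed frequency of 'M' is 8.2%.
Step 2: Compute distances to each reference frequency and sort:
  A (8.2%): difference = 0.0% <-- BEST
  O (7.5%): difference = 0.7% <-- RUNNER-UP
  T (9.1%): difference = 0.9%
  I (7.0%): difference = 1.2%
  N (6.7%): difference = 1.5%
Step 3: Most likely is 'A' (8.2%, diff 0.0%); second most likely is 'O' (7.5%, diff 0.7%).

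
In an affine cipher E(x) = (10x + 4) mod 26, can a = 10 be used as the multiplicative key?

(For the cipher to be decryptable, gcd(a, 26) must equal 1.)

Step 1: Compute gcd(10, 26).
Step 2: gcd(10, 26) = 2.
Since gcd = 2 != 1, 10 shares a common factor with 26, so it cannot be used.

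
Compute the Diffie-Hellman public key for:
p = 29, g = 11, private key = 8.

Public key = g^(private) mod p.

Step 1: A = g^a mod p = 11^8 mod 29.
  11^1 mod 29 = 11
  11^2 mod 29 = (11 * 11) mod 29 = 5
  11^3 mod 29 = (5 * 11) mod 29 = 26
  11^4 mod 29 = (26 * 11) mod 29 = 25
  11^5 mod 29 = (25 * 11) mod 29 = 14
  11^6 mod 29 = (14 * 11) mod 29 = 9
  11^7 mod 29 = (9 * 11) mod 29 = 12
  11^8 mod 29 = (12 * 11) mod 29 = 16
Result: A = 16.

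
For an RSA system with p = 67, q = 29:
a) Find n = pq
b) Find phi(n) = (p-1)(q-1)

Step 1: n = p * q = 67 * 29 = 1943.
Step 2: phi(n) = (p-1)(q-1) = 66 * 28 = 1848.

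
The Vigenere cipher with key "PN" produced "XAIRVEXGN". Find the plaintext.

Step 1: Extend key: PNPNPNPNP
Step 2: Decrypt each letter (c - k) mod 26:
  X(23) - P(15) = (23-15) mod 26 = 8 = I
  A(0) - N(13) = (0-13) mod 26 = 13 = N
  I(8) - P(15) = (8-15) mod 26 = 19 = T
  R(17) - N(13) = (17-13) mod 26 = 4 = E
  V(21) - P(15) = (21-15) mod 26 = 6 = G
  E(4) - N(13) = (4-13) mod 26 = 17 = R
  X(23) - P(15) = (23-15) mod 26 = 8 = I
  G(6) - N(13) = (6-13) mod 26 = 19 = T
  N(13) - P(15) = (13-15) mod 26 = 24 = Y
Plaintext: INTEGRITY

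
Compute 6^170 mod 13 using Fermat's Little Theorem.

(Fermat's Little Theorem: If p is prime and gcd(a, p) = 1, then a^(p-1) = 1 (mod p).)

Step 1: Since 13 is prime, by Fermat's Little Theorem: 6^12 = 1 (mod 13).
Step 2: Reduce exponent: 170 mod 12 = 2.
Step 3: So 6^170 = 6^2 (mod 13).
Step 4: 6^2 mod 13 = 10.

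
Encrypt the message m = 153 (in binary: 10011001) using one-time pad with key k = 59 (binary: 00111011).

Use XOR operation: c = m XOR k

Step 1: Write out the XOR operation bit by bit:
  Message: 10011001
  Key:     00111011
  XOR:     10100010
Step 2: Convert to decimal: 10100010 = 162.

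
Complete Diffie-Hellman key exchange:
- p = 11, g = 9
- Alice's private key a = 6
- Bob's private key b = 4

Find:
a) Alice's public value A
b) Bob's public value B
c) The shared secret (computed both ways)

Step 1: A = g^a mod p = 9^6 mod 11 = 9.
Step 2: B = g^b mod p = 9^4 mod 11 = 5.
Step 3: Alice computes s = B^a mod p = 5^6 mod 11 = 5.
Step 4: Bob computes s = A^b mod p = 9^4 mod 11 = 5.
Both sides agree: shared secret = 5.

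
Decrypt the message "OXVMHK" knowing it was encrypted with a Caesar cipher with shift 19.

Step 1: Reverse the shift by subtracting 19 from each letter position.
  O (position 14) -> position (14-19) mod 26 = 21 -> V
  X (position 23) -> position (23-19) mod 26 = 4 -> E
  V (position 21) -> position (21-19) mod 26 = 2 -> C
  M (position 12) -> position (12-19) mod 26 = 19 -> T
  H (position 7) -> position (7-19) mod 26 = 14 -> O
  K (position 10) -> position (10-19) mod 26 = 17 -> R
Decrypted message: VECTOR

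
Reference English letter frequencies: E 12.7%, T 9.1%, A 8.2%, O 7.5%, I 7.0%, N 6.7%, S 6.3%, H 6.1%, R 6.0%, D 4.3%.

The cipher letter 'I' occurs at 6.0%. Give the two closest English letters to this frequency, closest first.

Step 1: Observed frequency of 'I' is 6.0%.
Step 2: Compute distances to each reference frequency and sort:
  R (6.0%): difference = 0.0% <-- BEST
  H (6.1%): difference = 0.1% <-- RUNNER-UP
  S (6.3%): difference = 0.3%
  N (6.7%): difference = 0.7%
  I (7.0%): difference = 1.0%
Step 3: Most likely is 'R' (6.0%, diff 0.0%); second most likely is 'H' (6.1%, diff 0.1%).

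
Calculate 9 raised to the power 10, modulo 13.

Step 1: Compute 9^10 mod 13 step by step, reducing modulo 13 at each step.
  9^1 mod 13 = 9
  9^2 mod 13 = (9 * 9) mod 13 = 3
  9^3 mod 13 = (3 * 9) mod 13 = 1
  9^4 mod 13 = (1 * 9) mod 13 = 9
  9^5 mod 13 = (9 * 9) mod 13 = 3
  9^6 mod 13 = (3 * 9) mod 13 = 1
  9^7 mod 13 = (1 * 9) mod 13 = 9
  9^8 mod 13 = (9 * 9) mod 13 = 3
  9^9 mod 13 = (3 * 9) mod 13 = 1
  9^10 mod 13 = (1 * 9) mod 13 = 9
Step 2: Result = 9.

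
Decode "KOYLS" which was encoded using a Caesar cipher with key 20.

Step 1: Reverse the shift by subtracting 20 from each letter position.
  K (position 10) -> position (10-20) mod 26 = 16 -> Q
  O (position 14) -> position (14-20) mod 26 = 20 -> U
  Y (position 24) -> position (24-20) mod 26 = 4 -> E
  L (position 11) -> position (11-20) mod 26 = 17 -> R
  S (position 18) -> position (18-20) mod 26 = 24 -> Y
Decrypted message: QUERY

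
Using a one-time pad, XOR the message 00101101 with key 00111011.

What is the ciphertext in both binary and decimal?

Step 1: Write out the XOR operation bit by bit:
  Message: 00101101
  Key:     00111011
  XOR:     00010110
Step 2: Convert to decimal: 00010110 = 22.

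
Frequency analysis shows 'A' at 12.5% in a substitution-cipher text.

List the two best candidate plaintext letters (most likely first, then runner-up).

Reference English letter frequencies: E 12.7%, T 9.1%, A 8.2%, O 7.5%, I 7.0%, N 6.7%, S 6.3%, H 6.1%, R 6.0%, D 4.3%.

Step 1: Observed frequency of 'A' is 12.5%.
Step 2: Compute distances to each reference frequency and sort:
  E (12.7%): difference = 0.2% <-- BEST
  T (9.1%): difference = 3.4% <-- RUNNER-UP
  A (8.2%): difference = 4.3%
  O (7.5%): difference = 5.0%
  I (7.0%): difference = 5.5%
Step 3: Most likely is 'E' (12.7%, diff 0.2%); second most likely is 'T' (9.1%, diff 3.4%).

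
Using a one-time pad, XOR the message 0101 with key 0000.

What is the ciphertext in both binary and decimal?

Step 1: Write out the XOR operation bit by bit:
  Message: 0101
  Key:     0000
  XOR:     0101
Step 2: Convert to decimal: 0101 = 5.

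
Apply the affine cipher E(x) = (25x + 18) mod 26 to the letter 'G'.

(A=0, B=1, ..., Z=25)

Step 1: Convert 'G' to number: x = 6.
Step 2: E(6) = (25 * 6 + 18) mod 26 = 168 mod 26 = 12.
Step 3: Convert 12 back to letter: M.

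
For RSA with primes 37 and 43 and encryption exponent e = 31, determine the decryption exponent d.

Step 1: n = 37 * 43 = 1591.
Step 2: phi(n) = 36 * 42 = 1512.
Step 3: Find d such that 31 * d = 1 (mod 1512).
Step 4: d = 31^(-1) mod 1512 = 439.
Verification: 31 * 439 = 13609 = 9 * 1512 + 1.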